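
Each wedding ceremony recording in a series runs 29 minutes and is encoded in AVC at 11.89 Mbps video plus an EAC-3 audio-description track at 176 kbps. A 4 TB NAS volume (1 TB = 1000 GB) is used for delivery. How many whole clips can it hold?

29 min = 1740 s
Audio: 176 kbps = 0.176 Mbps.
Total bitrate: 12.066 Mbps.
Per item: 12.066 Mbps × 1740 s = 20,995 Mb = 2,624 MB.
Capacity: 4 TB = 32,000,000 Mb; 1524.18 items → 1524 complete.

1524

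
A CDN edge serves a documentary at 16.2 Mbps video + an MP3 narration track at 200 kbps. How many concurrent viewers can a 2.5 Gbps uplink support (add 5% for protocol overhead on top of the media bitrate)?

Audio: 200 kbps = 0.200 Mbps.
Per-viewer media rate: 16.400 Mbps.
On the wire with 5% overhead: 17.220 Mbps.
2.5 Gbps = 2,500 Mbps; 2,500 / 17.220 = 145.18 → 145 viewers.

145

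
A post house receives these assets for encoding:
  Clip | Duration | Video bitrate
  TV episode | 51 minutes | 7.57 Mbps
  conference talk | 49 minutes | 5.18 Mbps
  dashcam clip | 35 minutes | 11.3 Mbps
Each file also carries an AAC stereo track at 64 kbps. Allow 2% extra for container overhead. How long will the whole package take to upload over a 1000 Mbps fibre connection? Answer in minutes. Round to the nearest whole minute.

Audio: 64 kbps = 0.064 Mbps.
TV episode: 7.634 Mbps × 3060 s × 1.02 = 23827.2 Mb
conference talk: 5.244 Mbps × 2940 s × 1.02 = 15725.7 Mb
dashcam clip: 11.364 Mbps × 2100 s × 1.02 = 24341.7 Mb
Total: 63894.6 Mb = 7986.8 MB.
At 1000 Mbps: 63894.6 / 1000 = 64 s ≈ 1.06 minutes.

1 minutes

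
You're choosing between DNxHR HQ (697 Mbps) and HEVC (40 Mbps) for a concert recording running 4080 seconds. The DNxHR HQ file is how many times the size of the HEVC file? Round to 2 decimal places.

17.43

DNxHR HQ: 697.000 Mbps × 4080 s = 2843760.0 Mb = 331.057 GiB.
HEVC: 40.000 Mbps × 4080 s = 163200.0 Mb = 18.999 GiB.
Ratio: 331.057 / 18.999 = 17.425.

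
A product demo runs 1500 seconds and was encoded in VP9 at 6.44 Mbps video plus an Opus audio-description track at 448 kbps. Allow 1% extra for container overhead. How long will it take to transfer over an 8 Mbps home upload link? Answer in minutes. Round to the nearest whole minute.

22 minutes

Audio: 448 kbps = 0.448 Mbps.
Total bitrate: 6.888 Mbps.
File: 6.888 Mbps × 1500 s = 10332.0 Mb.
With 1% container overhead: ×1.01. → 10435.3 Mb.
At 8 Mbps: 10435.3 / 8 = 1304.4 s ≈ 21.7 minutes.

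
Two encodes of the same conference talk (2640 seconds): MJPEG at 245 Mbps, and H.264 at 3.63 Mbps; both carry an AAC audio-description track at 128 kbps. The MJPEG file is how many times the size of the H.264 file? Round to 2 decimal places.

Audio: 128 kbps = 0.128 Mbps.
MJPEG: 245.128 Mbps × 2640 s = 647137.9 Mb = 80.892 GB.
H.264: 3.758 Mbps × 2640 s = 9921.1 Mb = 1.240 GB.
Ratio: 80.892 / 1.240 = 65.228.

65.23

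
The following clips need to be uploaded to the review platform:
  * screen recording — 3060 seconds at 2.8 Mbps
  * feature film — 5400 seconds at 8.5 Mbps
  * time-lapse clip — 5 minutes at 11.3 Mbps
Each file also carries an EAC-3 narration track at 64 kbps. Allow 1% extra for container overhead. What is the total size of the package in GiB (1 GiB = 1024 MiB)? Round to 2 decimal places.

6.87 GiB

Audio: 64 kbps = 0.064 Mbps.
screen recording: 2.864 Mbps × 3060 s × 1.01 = 8851.5 Mb
feature film: 8.564 Mbps × 5400 s × 1.01 = 46708.1 Mb
time-lapse clip: 11.364 Mbps × 300 s × 1.01 = 3443.3 Mb
Total: 59002.8 Mb = 7375.4 MB.
= 6.869 GiB.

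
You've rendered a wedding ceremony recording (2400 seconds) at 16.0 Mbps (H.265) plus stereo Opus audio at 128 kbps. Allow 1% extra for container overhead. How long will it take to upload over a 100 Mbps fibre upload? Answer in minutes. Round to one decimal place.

6.5 minutes

Audio: 128 kbps = 0.128 Mbps.
Total bitrate: 16.128 Mbps.
File: 16.128 Mbps × 2400 s = 38707.2 Mb.
With 1% container overhead: ×1.01. → 39094.3 Mb.
At 100 Mbps: 39094.3 / 100 = 390.9 s ≈ 6.52 minutes.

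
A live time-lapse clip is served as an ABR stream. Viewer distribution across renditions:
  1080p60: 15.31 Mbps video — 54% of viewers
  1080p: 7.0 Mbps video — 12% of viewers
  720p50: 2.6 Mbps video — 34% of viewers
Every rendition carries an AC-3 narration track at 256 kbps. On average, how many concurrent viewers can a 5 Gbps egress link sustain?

Audio: 256 kbps = 0.256 Mbps.
Average per-viewer bitrate: 0.54×15.566 + 0.12×7.256 + 0.34×2.856 = 10.247 Mbps.
5 Gbps = 5,000 Mbps; 5,000 / 10.247 = 487.93 → 487.

487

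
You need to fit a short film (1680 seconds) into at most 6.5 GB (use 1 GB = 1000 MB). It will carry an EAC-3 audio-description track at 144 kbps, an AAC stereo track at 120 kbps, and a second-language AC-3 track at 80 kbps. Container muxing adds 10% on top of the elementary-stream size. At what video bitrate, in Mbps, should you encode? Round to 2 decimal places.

Budget: 6.5 GB = 52000.0 Mb.
Stream payload after overhead: 52000.0 / 1.10 = 47272.7 Mb.
Total bitrate budget: 47272.7 Mb / 1680 s = 28.139 Mbps.
Audio total: 144 + 120 + 80 = 344 kbps = 0.344 Mbps.
Video: 28.139 − 0.344 = 27.795 Mbps.

27.79 Mbps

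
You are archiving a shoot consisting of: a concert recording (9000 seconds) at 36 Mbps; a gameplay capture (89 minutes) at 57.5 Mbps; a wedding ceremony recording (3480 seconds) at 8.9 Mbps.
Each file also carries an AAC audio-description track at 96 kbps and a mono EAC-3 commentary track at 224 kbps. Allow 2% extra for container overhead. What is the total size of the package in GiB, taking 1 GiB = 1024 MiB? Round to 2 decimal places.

Audio total: 96 + 224 = 320 kbps = 0.320 Mbps.
concert recording: 36.320 Mbps × 9000 s × 1.02 = 333417.6 Mb
gameplay capture: 57.820 Mbps × 5340 s × 1.02 = 314934.0 Mb
wedding ceremony recording: 9.220 Mbps × 3480 s × 1.02 = 32727.3 Mb
Total: 681078.9 Mb = 85134.9 MB.
= 79.29 GiB.

79.29 GiB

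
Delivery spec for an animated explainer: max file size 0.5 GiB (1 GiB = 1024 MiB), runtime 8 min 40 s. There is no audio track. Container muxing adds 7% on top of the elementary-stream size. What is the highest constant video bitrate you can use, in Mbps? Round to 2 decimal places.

Budget: 0.5 GiB = 4295.0 Mb.
Stream payload after overhead: 4295.0 / 1.07 = 4014.0 Mb.
8 min 40 s = 520 s
Total bitrate budget: 4014.0 Mb / 520 s = 7.719 Mbps.

7.72 Mbps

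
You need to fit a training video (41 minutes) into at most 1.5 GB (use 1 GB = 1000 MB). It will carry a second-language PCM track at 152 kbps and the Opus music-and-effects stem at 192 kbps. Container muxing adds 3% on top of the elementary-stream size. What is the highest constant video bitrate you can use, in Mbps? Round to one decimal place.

4.4 Mbps

Budget: 1.5 GB = 12000.0 Mb.
Stream payload after overhead: 12000.0 / 1.03 = 11650.5 Mb.
41 min = 2460 s
Total bitrate budget: 11650.5 Mb / 2460 s = 4.736 Mbps.
Audio total: 152 + 192 = 344 kbps = 0.344 Mbps.
Video: 4.736 − 0.344 = 4.392 Mbps.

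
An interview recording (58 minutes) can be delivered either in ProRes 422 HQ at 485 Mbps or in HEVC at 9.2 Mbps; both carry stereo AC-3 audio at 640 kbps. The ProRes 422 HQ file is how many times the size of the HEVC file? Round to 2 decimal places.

58 min = 3480 s
Audio: 640 kbps = 0.640 Mbps.
ProRes 422 HQ: 485.640 Mbps × 3480 s = 1690027.2 Mb = 211.253 GB.
HEVC: 9.840 Mbps × 3480 s = 34243.2 Mb = 4.280 GB.
Ratio: 211.253 / 4.280 = 49.354.

49.35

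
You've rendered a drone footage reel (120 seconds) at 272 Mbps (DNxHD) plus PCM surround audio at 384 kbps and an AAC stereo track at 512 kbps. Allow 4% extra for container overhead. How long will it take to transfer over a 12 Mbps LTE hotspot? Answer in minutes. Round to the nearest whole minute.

47 minutes

Audio total: 384 + 512 = 896 kbps = 0.896 Mbps.
Total bitrate: 272.896 Mbps.
File: 272.896 Mbps × 120 s = 32747.5 Mb.
With 4% container overhead: ×1.04. → 34057.4 Mb.
At 12 Mbps: 34057.4 / 12 = 2838.1 s ≈ 47.3 minutes.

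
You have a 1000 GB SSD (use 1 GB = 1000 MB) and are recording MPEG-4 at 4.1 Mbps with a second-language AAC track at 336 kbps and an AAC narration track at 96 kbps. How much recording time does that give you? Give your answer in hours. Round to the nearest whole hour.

Audio total: 336 + 96 = 432 kbps = 0.432 Mbps.
Total bitrate: 4.1 + 0.432 = 4.532 Mbps.
Capacity: 1000 GB = 8,000,000 Mb.
Recording time: 8,000,000 / 4.532 = 1,765,225 s ≈ 490 hours.

490 hours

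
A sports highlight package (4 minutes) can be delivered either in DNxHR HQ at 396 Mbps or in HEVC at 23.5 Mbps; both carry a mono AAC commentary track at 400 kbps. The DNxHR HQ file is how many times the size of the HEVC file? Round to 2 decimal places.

4 min = 240 s
Audio: 400 kbps = 0.400 Mbps.
DNxHR HQ: 396.400 Mbps × 240 s = 95136.0 Mb = 11.075 GiB.
HEVC: 23.900 Mbps × 240 s = 5736.0 Mb = 0.668 GiB.
Ratio: 11.075 / 0.668 = 16.586.

16.59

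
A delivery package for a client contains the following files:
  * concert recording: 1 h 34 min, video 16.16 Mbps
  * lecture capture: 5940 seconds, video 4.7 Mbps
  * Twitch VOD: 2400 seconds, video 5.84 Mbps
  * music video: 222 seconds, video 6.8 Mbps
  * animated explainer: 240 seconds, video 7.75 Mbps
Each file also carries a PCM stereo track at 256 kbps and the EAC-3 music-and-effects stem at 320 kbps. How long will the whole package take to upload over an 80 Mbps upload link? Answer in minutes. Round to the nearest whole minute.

30 minutes

Audio total: 256 + 320 = 576 kbps = 0.576 Mbps.
concert recording: 16.736 Mbps × 5640 s = 94391.0 Mb
lecture capture: 5.276 Mbps × 5940 s = 31339.4 Mb
Twitch VOD: 6.416 Mbps × 2400 s = 15398.4 Mb
music video: 7.376 Mbps × 222 s = 1637.5 Mb
animated explainer: 8.326 Mbps × 240 s = 1998.2 Mb
Total: 144764.6 Mb = 18095.6 MB.
At 80 Mbps: 144764.6 / 80 = 1810 s ≈ 30.2 minutes.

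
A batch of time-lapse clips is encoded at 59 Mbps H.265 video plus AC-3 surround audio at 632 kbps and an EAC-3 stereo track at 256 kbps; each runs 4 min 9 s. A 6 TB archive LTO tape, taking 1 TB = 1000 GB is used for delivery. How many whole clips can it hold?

3218

4 min 9 s = 249 s
Audio total: 632 + 256 = 888 kbps = 0.888 Mbps.
Total bitrate: 59.888 Mbps.
Per item: 59.888 Mbps × 249 s = 14,912 Mb = 1,864 MB.
Capacity: 6 TB = 48,000,000 Mb; 3218.86 items → 3218 complete.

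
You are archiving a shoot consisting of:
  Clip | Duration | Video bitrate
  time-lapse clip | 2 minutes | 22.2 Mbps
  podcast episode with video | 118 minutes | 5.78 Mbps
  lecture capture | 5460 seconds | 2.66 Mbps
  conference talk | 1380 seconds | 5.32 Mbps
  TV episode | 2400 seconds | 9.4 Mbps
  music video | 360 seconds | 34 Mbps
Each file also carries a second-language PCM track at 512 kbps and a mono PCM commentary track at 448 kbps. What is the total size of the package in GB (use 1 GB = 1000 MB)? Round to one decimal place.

Audio total: 512 + 448 = 960 kbps = 0.960 Mbps.
time-lapse clip: 23.160 Mbps × 120 s = 2779.2 Mb
podcast episode with video: 6.740 Mbps × 7080 s = 47719.2 Mb
lecture capture: 3.620 Mbps × 5460 s = 19765.2 Mb
conference talk: 6.280 Mbps × 1380 s = 8666.4 Mb
TV episode: 10.360 Mbps × 2400 s = 24864.0 Mb
music video: 34.960 Mbps × 360 s = 12585.6 Mb
Total: 116379.6 Mb = 14547.5 MB.
= 14.55 GB.

14.5 GB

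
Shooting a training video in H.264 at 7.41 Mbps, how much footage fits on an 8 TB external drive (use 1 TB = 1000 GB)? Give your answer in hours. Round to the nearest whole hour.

Capacity: 8 TB = 64,000,000 Mb.
Recording time: 64,000,000 / 7.410 = 8,636,977 s ≈ 2,399 hours.

2399 hours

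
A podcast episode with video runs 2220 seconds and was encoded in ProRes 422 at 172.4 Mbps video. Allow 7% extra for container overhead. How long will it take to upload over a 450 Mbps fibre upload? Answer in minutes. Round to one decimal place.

File: 172.400 Mbps × 2220 s = 382728.0 Mb.
With 7% container overhead: ×1.07. → 409519.0 Mb.
At 450 Mbps: 409519.0 / 450 = 910.0 s ≈ 15.2 minutes.

15.2 minutes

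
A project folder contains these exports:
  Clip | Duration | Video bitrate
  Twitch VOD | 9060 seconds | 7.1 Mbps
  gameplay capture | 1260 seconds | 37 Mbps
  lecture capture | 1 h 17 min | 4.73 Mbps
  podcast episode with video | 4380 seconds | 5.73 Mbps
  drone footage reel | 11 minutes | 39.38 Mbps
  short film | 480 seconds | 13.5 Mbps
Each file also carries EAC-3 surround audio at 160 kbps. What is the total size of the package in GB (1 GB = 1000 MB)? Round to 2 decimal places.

24.21 GB

Audio: 160 kbps = 0.160 Mbps.
Twitch VOD: 7.260 Mbps × 9060 s = 65775.6 Mb
gameplay capture: 37.160 Mbps × 1260 s = 46821.6 Mb
lecture capture: 4.890 Mbps × 4620 s = 22591.8 Mb
podcast episode with video: 5.890 Mbps × 4380 s = 25798.2 Mb
drone footage reel: 39.540 Mbps × 660 s = 26096.4 Mb
short film: 13.660 Mbps × 480 s = 6556.8 Mb
Total: 193640.4 Mb = 24205.0 MB.
= 24.21 GB.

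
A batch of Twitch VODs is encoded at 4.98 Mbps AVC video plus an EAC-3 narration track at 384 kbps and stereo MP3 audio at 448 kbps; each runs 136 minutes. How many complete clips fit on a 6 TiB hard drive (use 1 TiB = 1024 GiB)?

136 min = 8160 s
Audio total: 384 + 448 = 832 kbps = 0.832 Mbps.
Total bitrate: 5.812 Mbps.
Per item: 5.812 Mbps × 8160 s = 47,426 Mb = 5,928 MB.
Capacity: 6 TiB = 52,776,558 Mb; 1112.82 items → 1112 complete.

1112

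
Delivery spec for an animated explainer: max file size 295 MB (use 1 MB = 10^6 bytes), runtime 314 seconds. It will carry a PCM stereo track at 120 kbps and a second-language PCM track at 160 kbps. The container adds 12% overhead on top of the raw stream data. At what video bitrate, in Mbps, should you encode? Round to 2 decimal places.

Budget: 295 MB = 2360.0 Mb.
Stream payload after overhead: 2360.0 / 1.12 = 2107.1 Mb.
Total bitrate budget: 2107.1 Mb / 314 s = 6.711 Mbps.
Audio total: 120 + 160 = 280 kbps = 0.280 Mbps.
Video: 6.711 − 0.280 = 6.431 Mbps.

6.43 Mbps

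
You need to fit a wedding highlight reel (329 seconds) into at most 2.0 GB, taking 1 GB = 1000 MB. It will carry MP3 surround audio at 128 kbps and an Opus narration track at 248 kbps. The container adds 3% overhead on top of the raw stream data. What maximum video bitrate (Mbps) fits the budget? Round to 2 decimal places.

Budget: 2.0 GB = 16000.0 Mb.
Stream payload after overhead: 16000.0 / 1.03 = 15534.0 Mb.
Total bitrate budget: 15534.0 Mb / 329 s = 47.216 Mbps.
Audio total: 128 + 248 = 376 kbps = 0.376 Mbps.
Video: 47.216 − 0.376 = 46.840 Mbps.

46.84 Mbps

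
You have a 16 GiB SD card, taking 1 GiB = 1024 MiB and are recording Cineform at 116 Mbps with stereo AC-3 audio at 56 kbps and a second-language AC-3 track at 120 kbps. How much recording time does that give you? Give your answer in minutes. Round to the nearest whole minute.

Audio total: 56 + 120 = 176 kbps = 0.176 Mbps.
Total bitrate: 116 + 0.176 = 116.176 Mbps.
Capacity: 16 GiB = 137,439 Mb.
Recording time: 137,439 / 116.176 = 1,183 s ≈ 19.7 minutes.

20 minutes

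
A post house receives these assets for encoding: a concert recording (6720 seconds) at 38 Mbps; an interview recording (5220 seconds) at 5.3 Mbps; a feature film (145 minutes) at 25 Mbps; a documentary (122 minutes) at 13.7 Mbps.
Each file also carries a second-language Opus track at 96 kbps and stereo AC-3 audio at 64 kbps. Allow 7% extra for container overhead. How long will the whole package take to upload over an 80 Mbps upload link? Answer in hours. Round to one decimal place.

Audio total: 96 + 64 = 160 kbps = 0.160 Mbps.
concert recording: 38.160 Mbps × 6720 s × 1.07 = 274385.7 Mb
interview recording: 5.460 Mbps × 5220 s × 1.07 = 30496.3 Mb
feature film: 25.160 Mbps × 8700 s × 1.07 = 234214.4 Mb
documentary: 13.860 Mbps × 7320 s × 1.07 = 108557.1 Mb
Total: 647653.5 Mb = 80956.7 MB.
At 80 Mbps: 647653.5 / 80 = 8096 s ≈ 2.25 hours.

2.2 hours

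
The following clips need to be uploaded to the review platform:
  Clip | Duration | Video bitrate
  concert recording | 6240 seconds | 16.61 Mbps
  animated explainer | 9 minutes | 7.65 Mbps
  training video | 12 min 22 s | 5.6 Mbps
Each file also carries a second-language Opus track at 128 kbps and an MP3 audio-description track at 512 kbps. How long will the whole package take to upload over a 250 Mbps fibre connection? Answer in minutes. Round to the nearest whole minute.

Audio total: 128 + 512 = 640 kbps = 0.640 Mbps.
concert recording: 17.250 Mbps × 6240 s = 107640.0 Mb
animated explainer: 8.290 Mbps × 540 s = 4476.6 Mb
training video: 6.240 Mbps × 742 s = 4630.1 Mb
Total: 116746.7 Mb = 14593.3 MB.
At 250 Mbps: 116746.7 / 250 = 467 s ≈ 7.78 minutes.

8 minutes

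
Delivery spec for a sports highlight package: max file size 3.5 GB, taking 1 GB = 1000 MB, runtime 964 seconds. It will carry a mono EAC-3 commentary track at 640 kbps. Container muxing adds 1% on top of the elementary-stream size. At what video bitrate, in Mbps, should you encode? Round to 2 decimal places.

Budget: 3.5 GB = 28000.0 Mb.
Stream payload after overhead: 28000.0 / 1.01 = 27722.8 Mb.
Total bitrate budget: 27722.8 Mb / 964 s = 28.758 Mbps.
Audio: 640 kbps = 0.640 Mbps.
Video: 28.758 − 0.640 = 28.118 Mbps.

28.12 Mbps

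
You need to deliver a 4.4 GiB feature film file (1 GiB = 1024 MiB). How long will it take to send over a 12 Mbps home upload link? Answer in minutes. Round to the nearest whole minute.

52 minutes

File: 4.4 GiB = 37795.7 Mb.
At 12 Mbps: 37795.7 / 12 = 3149.6 s ≈ 52.5 minutes.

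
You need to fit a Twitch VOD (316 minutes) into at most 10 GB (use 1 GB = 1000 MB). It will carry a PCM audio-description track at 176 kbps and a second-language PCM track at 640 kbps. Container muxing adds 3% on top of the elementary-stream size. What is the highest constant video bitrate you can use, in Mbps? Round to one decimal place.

3.3 Mbps

Budget: 10 GB = 80000.0 Mb.
Stream payload after overhead: 80000.0 / 1.03 = 77669.9 Mb.
316 min = 18960 s
Total bitrate budget: 77669.9 Mb / 18960 s = 4.097 Mbps.
Audio total: 176 + 640 = 816 kbps = 0.816 Mbps.
Video: 4.097 − 0.816 = 3.281 Mbps.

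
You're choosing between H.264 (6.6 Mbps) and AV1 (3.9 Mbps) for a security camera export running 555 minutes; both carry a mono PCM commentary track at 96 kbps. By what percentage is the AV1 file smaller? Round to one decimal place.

555 min = 33300 s
Audio: 96 kbps = 0.096 Mbps.
H.264: 6.696 Mbps × 33300 s = 222976.8 Mb = 27.872 GB.
AV1: 3.996 Mbps × 33300 s = 133066.8 Mb = 16.633 GB.
Reduction: (1 − 16.633/27.872) × 100 = 40.32%.

40.3%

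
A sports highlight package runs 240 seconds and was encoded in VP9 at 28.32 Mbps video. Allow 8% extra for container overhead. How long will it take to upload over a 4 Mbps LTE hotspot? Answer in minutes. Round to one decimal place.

File: 28.320 Mbps × 240 s = 6796.8 Mb.
With 8% container overhead: ×1.08. → 7340.5 Mb.
At 4 Mbps: 7340.5 / 4 = 1835.1 s ≈ 30.6 minutes.

30.6 minutes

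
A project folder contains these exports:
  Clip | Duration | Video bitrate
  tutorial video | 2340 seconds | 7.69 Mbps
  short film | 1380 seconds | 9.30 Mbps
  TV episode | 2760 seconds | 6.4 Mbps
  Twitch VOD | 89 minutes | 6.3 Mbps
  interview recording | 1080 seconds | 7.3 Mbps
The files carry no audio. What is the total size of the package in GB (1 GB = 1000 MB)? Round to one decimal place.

tutorial video: 7.690 Mbps × 2340 s = 17994.6 Mb
short film: 9.300 Mbps × 1380 s = 12834.0 Mb
TV episode: 6.400 Mbps × 2760 s = 17664.0 Mb
Twitch VOD: 6.300 Mbps × 5340 s = 33642.0 Mb
interview recording: 7.300 Mbps × 1080 s = 7884.0 Mb
Total: 90018.6 Mb = 11252.3 MB.
= 11.25 GB.

11.3 GB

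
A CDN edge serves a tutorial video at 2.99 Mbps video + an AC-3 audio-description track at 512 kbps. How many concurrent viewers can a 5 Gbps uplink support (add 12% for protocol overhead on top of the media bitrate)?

Audio: 512 kbps = 0.512 Mbps.
Per-viewer media rate: 3.502 Mbps.
On the wire with 12% overhead: 3.922 Mbps.
5 Gbps = 5,000 Mbps; 5,000 / 3.922 = 1274.78 → 1274 viewers.

1274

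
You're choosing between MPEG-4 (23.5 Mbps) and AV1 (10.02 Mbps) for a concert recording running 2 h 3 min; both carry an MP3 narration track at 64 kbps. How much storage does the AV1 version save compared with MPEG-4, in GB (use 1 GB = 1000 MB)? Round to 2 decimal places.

12.44 GB

2 h 3 min = 123 min = 7380 s
Audio: 64 kbps = 0.064 Mbps.
MPEG-4: 23.564 Mbps × 7380 s = 173902.3 Mb = 21.738 GB.
AV1: 10.084 Mbps × 7380 s = 74419.9 Mb = 9.302 GB.
Saving: 21.738 − 9.302 = 12.435 GB.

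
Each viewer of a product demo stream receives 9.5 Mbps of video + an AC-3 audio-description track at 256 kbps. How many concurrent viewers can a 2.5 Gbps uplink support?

256

Audio: 256 kbps = 0.256 Mbps.
Per-viewer media rate: 9.756 Mbps.
2.5 Gbps = 2,500 Mbps; 2,500 / 9.756 = 256.25 → 256 viewers.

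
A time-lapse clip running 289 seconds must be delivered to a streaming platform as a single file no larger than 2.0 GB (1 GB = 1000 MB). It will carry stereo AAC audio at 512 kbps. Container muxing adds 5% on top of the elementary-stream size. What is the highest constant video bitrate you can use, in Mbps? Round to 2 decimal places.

Budget: 2.0 GB = 16000.0 Mb.
Stream payload after overhead: 16000.0 / 1.05 = 15238.1 Mb.
Total bitrate budget: 15238.1 Mb / 289 s = 52.727 Mbps.
Audio: 512 kbps = 0.512 Mbps.
Video: 52.727 − 0.512 = 52.215 Mbps.

52.21 Mbps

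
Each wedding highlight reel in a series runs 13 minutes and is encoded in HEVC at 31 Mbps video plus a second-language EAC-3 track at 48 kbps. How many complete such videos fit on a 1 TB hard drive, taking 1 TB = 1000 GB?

13 min = 780 s
Audio: 48 kbps = 0.048 Mbps.
Total bitrate: 31.048 Mbps.
Per item: 31.048 Mbps × 780 s = 24,217 Mb = 3,027 MB.
Capacity: 1 TB = 8,000,000 Mb; 330.34 items → 330 complete.

330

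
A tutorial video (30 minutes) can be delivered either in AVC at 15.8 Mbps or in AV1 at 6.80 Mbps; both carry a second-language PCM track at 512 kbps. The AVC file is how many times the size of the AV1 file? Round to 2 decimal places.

30 min = 1800 s
Audio: 512 kbps = 0.512 Mbps.
AVC: 16.312 Mbps × 1800 s = 29361.6 Mb = 3.670 GB.
AV1: 7.312 Mbps × 1800 s = 13161.6 Mb = 1.645 GB.
Ratio: 3.670 / 1.645 = 2.231.

2.23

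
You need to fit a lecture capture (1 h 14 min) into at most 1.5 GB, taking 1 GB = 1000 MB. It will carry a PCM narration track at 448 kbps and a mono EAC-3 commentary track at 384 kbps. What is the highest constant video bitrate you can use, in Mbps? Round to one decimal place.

1.9 Mbps

Budget: 1.5 GB = 12000.0 Mb.
1 h 14 min = 74 min = 4440 s
Total bitrate budget: 12000.0 Mb / 4440 s = 2.703 Mbps.
Audio total: 448 + 384 = 832 kbps = 0.832 Mbps.
Video: 2.703 − 0.832 = 1.871 Mbps.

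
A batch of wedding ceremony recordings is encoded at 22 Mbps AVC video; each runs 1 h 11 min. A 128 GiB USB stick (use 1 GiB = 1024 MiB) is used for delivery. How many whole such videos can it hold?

11

1 h 11 min = 71 min = 4260 s
Per item: 22.000 Mbps × 4260 s = 93,720 Mb = 11,715 MB.
Capacity: 128 GiB = 1,099,512 Mb; 11.73 items → 11 complete.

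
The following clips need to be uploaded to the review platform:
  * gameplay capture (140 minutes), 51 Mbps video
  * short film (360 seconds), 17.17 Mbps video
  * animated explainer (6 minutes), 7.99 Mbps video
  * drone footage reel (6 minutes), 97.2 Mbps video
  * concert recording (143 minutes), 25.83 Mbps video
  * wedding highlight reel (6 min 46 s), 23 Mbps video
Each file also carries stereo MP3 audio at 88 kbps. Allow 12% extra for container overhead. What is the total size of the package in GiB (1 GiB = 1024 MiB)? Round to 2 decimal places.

Audio: 88 kbps = 0.088 Mbps.
gameplay capture: 51.088 Mbps × 8400 s × 1.12 = 480635.9 Mb
short film: 17.258 Mbps × 360 s × 1.12 = 6958.4 Mb
animated explainer: 8.078 Mbps × 360 s × 1.12 = 3257.0 Mb
drone footage reel: 97.288 Mbps × 360 s × 1.12 = 39226.5 Mb
concert recording: 25.918 Mbps × 8580 s × 1.12 = 249061.6 Mb
wedding highlight reel: 23.088 Mbps × 406 s × 1.12 = 10498.6 Mb
Total: 789638.1 Mb = 98704.8 MB.
= 91.93 GiB.

91.93 GiB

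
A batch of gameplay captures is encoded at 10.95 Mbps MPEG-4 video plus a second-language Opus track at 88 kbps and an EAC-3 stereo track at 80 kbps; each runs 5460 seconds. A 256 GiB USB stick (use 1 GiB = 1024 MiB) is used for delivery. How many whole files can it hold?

36

Audio total: 88 + 80 = 168 kbps = 0.168 Mbps.
Total bitrate: 11.118 Mbps.
Per item: 11.118 Mbps × 5460 s = 60,704 Mb = 7,588 MB.
Capacity: 256 GiB = 2,199,023 Mb; 36.23 items → 36 complete.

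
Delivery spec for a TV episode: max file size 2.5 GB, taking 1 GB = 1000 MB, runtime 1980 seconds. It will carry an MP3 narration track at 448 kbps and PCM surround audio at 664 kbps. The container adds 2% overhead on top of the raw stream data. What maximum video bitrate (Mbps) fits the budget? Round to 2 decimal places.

8.79 Mbps

Budget: 2.5 GB = 20000.0 Mb.
Stream payload after overhead: 20000.0 / 1.02 = 19607.8 Mb.
Total bitrate budget: 19607.8 Mb / 1980 s = 9.903 Mbps.
Audio total: 448 + 664 = 1112 kbps = 1.112 Mbps.
Video: 9.903 − 1.112 = 8.791 Mbps.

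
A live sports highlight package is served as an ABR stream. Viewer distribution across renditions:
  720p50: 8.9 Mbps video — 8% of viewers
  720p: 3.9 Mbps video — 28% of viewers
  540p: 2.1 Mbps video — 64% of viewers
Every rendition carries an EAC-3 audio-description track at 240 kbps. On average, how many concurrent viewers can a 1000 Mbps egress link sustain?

Audio: 240 kbps = 0.240 Mbps.
Average per-viewer bitrate: 0.08×9.140 + 0.28×4.140 + 0.64×2.340 = 3.388 Mbps.
1000 Mbps = 1,000 Mbps; 1,000 / 3.388 = 295.16 → 295.

295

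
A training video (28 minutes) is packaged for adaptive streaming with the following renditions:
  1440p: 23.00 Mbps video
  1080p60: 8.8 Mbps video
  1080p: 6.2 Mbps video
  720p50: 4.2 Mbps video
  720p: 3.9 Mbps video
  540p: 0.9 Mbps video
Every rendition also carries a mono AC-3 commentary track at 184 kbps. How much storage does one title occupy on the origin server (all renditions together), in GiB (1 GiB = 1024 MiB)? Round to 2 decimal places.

9.41 GiB

28 min = 1680 s
Audio: 184 kbps = 0.184 Mbps.
Sum of rendition bitrates: (23.00+0.184) + (8.8+0.184) + (6.2+0.184) + (4.2+0.184) + (3.9+0.184) + (0.9+0.184) = 48.104 Mbps.
× 1680 s = 80,815 Mb = 10,102 MB = 9.408 GiB.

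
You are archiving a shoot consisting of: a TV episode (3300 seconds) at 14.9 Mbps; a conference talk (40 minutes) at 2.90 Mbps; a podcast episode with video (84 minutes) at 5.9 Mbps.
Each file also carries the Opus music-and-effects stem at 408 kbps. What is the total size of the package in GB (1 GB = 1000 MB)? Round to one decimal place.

11.3 GB

Audio: 408 kbps = 0.408 Mbps.
TV episode: 15.308 Mbps × 3300 s = 50516.4 Mb
conference talk: 3.308 Mbps × 2400 s = 7939.2 Mb
podcast episode with video: 6.308 Mbps × 5040 s = 31792.3 Mb
Total: 90247.9 Mb = 11281.0 MB.
= 11.28 GB.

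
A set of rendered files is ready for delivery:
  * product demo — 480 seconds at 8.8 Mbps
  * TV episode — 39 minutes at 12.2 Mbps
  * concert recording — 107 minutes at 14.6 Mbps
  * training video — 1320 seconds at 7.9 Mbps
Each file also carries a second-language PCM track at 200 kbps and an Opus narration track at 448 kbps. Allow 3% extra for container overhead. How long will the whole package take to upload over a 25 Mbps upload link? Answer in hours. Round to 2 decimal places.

Audio total: 200 + 448 = 648 kbps = 0.648 Mbps.
product demo: 9.448 Mbps × 480 s × 1.03 = 4671.1 Mb
TV episode: 12.848 Mbps × 2340 s × 1.03 = 30966.2 Mb
concert recording: 15.248 Mbps × 6420 s × 1.03 = 100828.9 Mb
training video: 8.548 Mbps × 1320 s × 1.03 = 11621.9 Mb
Total: 148088.1 Mb = 18511.0 MB.
At 25 Mbps: 148088.1 / 25 = 5924 s ≈ 1.65 hours.

1.65 hours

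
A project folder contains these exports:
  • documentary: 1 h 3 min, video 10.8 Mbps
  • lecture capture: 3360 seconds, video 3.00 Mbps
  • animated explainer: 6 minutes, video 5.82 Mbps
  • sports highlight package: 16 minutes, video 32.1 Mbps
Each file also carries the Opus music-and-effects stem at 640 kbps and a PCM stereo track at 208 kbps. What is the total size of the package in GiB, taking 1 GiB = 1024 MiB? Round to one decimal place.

10.6 GiB

Audio total: 640 + 208 = 848 kbps = 0.848 Mbps.
documentary: 11.648 Mbps × 3780 s = 44029.4 Mb
lecture capture: 3.848 Mbps × 3360 s = 12929.3 Mb
animated explainer: 6.668 Mbps × 360 s = 2400.5 Mb
sports highlight package: 32.948 Mbps × 960 s = 31630.1 Mb
Total: 90989.3 Mb = 11373.7 MB.
= 10.59 GiB.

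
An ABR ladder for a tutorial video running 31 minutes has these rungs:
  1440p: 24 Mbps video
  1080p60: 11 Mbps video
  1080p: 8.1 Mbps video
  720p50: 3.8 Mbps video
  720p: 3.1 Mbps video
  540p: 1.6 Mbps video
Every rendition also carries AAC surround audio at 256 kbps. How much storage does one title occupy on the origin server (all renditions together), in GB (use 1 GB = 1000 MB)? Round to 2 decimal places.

31 min = 1860 s
Audio: 256 kbps = 0.256 Mbps.
Sum of rendition bitrates: (24+0.256) + (11+0.256) + (8.1+0.256) + (3.8+0.256) + (3.1+0.256) + (1.6+0.256) = 53.136 Mbps.
× 1860 s = 98,833 Mb = 12,354 MB = 12.35 GB.

12.35 GB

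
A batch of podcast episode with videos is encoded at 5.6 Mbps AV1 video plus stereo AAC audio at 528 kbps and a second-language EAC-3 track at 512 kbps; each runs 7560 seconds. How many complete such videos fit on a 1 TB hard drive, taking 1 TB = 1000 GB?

Audio total: 528 + 512 = 1040 kbps = 1.040 Mbps.
Total bitrate: 6.640 Mbps.
Per item: 6.640 Mbps × 7560 s = 50,198 Mb = 6,275 MB.
Capacity: 1 TB = 8,000,000 Mb; 159.37 items → 159 complete.

159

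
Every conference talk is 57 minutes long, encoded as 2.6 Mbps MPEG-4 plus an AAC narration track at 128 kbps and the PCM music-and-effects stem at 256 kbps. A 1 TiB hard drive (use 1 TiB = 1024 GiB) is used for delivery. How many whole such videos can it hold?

57 min = 3420 s
Audio total: 128 + 256 = 384 kbps = 0.384 Mbps.
Total bitrate: 2.984 Mbps.
Per item: 2.984 Mbps × 3420 s = 10,205 Mb = 1,276 MB.
Capacity: 1 TiB = 8,796,093 Mb; 861.92 items → 861 complete.

861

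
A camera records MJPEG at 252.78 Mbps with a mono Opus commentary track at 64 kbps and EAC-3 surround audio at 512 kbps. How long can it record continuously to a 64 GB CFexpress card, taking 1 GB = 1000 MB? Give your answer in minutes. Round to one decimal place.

Audio total: 64 + 512 = 576 kbps = 0.576 Mbps.
Total bitrate: 252.78 + 0.576 = 253.356 Mbps.
Capacity: 64 GB = 512,000 Mb.
Recording time: 512,000 / 253.356 = 2,021 s ≈ 33.7 minutes.

33.7 minutes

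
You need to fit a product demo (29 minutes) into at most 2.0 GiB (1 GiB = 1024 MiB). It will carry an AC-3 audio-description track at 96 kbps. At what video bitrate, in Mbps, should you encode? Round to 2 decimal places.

Budget: 2.0 GiB = 17179.9 Mb.
29 min = 1740 s
Total bitrate budget: 17179.9 Mb / 1740 s = 9.873 Mbps.
Audio: 96 kbps = 0.096 Mbps.
Video: 9.873 − 0.096 = 9.777 Mbps.

9.78 Mbps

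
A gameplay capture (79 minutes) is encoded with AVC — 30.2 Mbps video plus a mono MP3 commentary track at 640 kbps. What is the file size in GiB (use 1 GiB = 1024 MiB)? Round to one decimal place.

17.0 GiB

79 min = 4740 s
Audio: 640 kbps = 0.640 Mbps.
Total bitrate: 30.2 + 0.640 = 30.840 Mbps.
Stream data: 30.840 Mbps × 4740 s = 146181.6 Mb.
146,182 Mb = 18,272,700,000 bytes ÷ 1,073,741,824 = 17.02 GiB.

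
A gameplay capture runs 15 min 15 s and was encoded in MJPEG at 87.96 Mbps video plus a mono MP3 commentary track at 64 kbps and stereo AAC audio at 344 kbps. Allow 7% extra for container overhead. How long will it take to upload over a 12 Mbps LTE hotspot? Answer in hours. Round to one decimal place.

2.0 hours

15 min 15 s = 915 s
Audio total: 64 + 344 = 408 kbps = 0.408 Mbps.
Total bitrate: 88.368 Mbps.
File: 88.368 Mbps × 915 s = 80856.7 Mb.
With 7% container overhead: ×1.07. → 86516.7 Mb.
At 12 Mbps: 86516.7 / 12 = 7209.7 s ≈ 2 hours.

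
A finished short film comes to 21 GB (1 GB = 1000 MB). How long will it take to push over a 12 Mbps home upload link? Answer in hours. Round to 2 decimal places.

File: 21 GB = 168000.0 Mb.
At 12 Mbps: 168000.0 / 12 = 14000.0 s ≈ 3.89 hours.

3.89 hours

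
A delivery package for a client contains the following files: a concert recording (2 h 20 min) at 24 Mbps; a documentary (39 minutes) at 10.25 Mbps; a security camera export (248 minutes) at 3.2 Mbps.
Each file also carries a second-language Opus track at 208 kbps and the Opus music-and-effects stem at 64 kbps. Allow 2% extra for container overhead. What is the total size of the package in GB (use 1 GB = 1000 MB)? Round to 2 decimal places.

35.72 GB

Audio total: 208 + 64 = 272 kbps = 0.272 Mbps.
concert recording: 24.272 Mbps × 8400 s × 1.02 = 207962.5 Mb
documentary: 10.522 Mbps × 2340 s × 1.02 = 25113.9 Mb
security camera export: 3.472 Mbps × 14880 s × 1.02 = 52696.6 Mb
Total: 285773.0 Mb = 35721.6 MB.
= 35.72 GB.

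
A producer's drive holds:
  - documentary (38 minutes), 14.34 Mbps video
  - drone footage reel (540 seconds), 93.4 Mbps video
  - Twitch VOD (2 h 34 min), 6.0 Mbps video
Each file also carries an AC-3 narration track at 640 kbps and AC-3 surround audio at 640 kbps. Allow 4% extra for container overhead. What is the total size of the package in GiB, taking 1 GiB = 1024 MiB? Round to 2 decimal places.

Audio total: 640 + 640 = 1280 kbps = 1.280 Mbps.
documentary: 15.620 Mbps × 2280 s × 1.04 = 37038.1 Mb
drone footage reel: 94.680 Mbps × 540 s × 1.04 = 53172.3 Mb
Twitch VOD: 7.280 Mbps × 9240 s × 1.04 = 69957.9 Mb
Total: 160168.3 Mb = 20021.0 MB.
= 18.65 GiB.

18.65 GiB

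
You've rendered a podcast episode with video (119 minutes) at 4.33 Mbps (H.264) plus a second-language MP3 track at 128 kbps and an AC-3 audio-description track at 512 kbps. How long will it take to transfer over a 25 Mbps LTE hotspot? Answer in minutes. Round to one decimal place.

119 min = 7140 s
Audio total: 128 + 512 = 640 kbps = 0.640 Mbps.
Total bitrate: 4.970 Mbps.
File: 4.970 Mbps × 7140 s = 35485.8 Mb.
At 25 Mbps: 35485.8 / 25 = 1419.4 s ≈ 23.7 minutes.

23.7 minutes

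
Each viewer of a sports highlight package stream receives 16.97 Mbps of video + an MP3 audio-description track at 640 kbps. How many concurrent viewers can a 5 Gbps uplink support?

Audio: 640 kbps = 0.640 Mbps.
Per-viewer media rate: 17.610 Mbps.
5 Gbps = 5,000 Mbps; 5,000 / 17.610 = 283.93 → 283 viewers.

283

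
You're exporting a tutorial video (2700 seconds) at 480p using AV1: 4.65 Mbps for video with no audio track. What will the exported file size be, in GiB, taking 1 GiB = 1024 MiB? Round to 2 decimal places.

1.46 GiB

Total bitrate: 4.65 Mbps.
Stream data: 4.650 Mbps × 2700 s = 12555.0 Mb.
12,555 Mb = 1,569,375,000 bytes ÷ 1,073,741,824 = 1.462 GiB.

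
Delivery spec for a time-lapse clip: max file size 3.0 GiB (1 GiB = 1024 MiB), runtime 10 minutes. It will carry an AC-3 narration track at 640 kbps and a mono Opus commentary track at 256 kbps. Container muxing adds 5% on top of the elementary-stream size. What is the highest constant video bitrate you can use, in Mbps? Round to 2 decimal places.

40.01 Mbps

Budget: 3.0 GiB = 25769.8 Mb.
Stream payload after overhead: 25769.8 / 1.05 = 24542.7 Mb.
10 min = 600 s
Total bitrate budget: 24542.7 Mb / 600 s = 40.904 Mbps.
Audio total: 640 + 256 = 896 kbps = 0.896 Mbps.
Video: 40.904 − 0.896 = 40.008 Mbps.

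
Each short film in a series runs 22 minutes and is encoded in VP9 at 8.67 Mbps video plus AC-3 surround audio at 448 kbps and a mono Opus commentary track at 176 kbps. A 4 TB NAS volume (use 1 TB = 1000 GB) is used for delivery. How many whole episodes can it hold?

2608

22 min = 1320 s
Audio total: 448 + 176 = 624 kbps = 0.624 Mbps.
Total bitrate: 9.294 Mbps.
Per item: 9.294 Mbps × 1320 s = 12,268 Mb = 1,534 MB.
Capacity: 4 TB = 32,000,000 Mb; 2608.40 items → 2608 complete.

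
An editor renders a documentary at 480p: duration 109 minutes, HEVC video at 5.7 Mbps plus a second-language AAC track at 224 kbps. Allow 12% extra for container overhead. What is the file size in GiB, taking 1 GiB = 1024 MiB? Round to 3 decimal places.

109 min = 6540 s
Audio: 224 kbps = 0.224 Mbps.
Total bitrate: 5.7 + 0.224 = 5.924 Mbps.
Stream data: 5.924 Mbps × 6540 s = 38743.0 Mb.
With 12% container overhead: ×1.12.
43,392 Mb = 5,424,014,400 bytes ÷ 1,073,741,824 = 5.052 GiB.

5.052 GiB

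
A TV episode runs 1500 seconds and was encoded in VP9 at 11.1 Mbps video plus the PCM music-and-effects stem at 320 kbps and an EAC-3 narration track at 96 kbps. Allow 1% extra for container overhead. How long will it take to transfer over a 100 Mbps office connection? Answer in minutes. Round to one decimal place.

Audio total: 320 + 96 = 416 kbps = 0.416 Mbps.
Total bitrate: 11.516 Mbps.
File: 11.516 Mbps × 1500 s = 17274.0 Mb.
With 1% container overhead: ×1.01. → 17446.7 Mb.
At 100 Mbps: 17446.7 / 100 = 174.5 s ≈ 2.91 minutes.

2.9 minutes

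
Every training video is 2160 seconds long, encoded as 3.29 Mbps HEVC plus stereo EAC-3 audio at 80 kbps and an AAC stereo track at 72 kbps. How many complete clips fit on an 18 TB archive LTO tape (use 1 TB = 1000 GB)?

Audio total: 80 + 72 = 152 kbps = 0.152 Mbps.
Total bitrate: 3.442 Mbps.
Per item: 3.442 Mbps × 2160 s = 7,435 Mb = 929.3 MB.
Capacity: 18 TB = 144,000,000 Mb; 19368.58 items → 19368 complete.

19368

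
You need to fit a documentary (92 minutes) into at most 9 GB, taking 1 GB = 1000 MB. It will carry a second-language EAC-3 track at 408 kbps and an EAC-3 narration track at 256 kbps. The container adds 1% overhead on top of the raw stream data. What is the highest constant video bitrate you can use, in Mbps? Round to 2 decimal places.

Budget: 9 GB = 72000.0 Mb.
Stream payload after overhead: 72000.0 / 1.01 = 71287.1 Mb.
92 min = 5520 s
Total bitrate budget: 71287.1 Mb / 5520 s = 12.914 Mbps.
Audio total: 408 + 256 = 664 kbps = 0.664 Mbps.
Video: 12.914 − 0.664 = 12.250 Mbps.

12.25 Mbps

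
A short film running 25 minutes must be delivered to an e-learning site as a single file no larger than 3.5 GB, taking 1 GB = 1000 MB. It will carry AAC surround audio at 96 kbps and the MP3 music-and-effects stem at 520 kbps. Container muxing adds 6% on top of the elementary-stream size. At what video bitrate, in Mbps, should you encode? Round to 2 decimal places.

16.99 Mbps

Budget: 3.5 GB = 28000.0 Mb.
Stream payload after overhead: 28000.0 / 1.06 = 26415.1 Mb.
25 min = 1500 s
Total bitrate budget: 26415.1 Mb / 1500 s = 17.610 Mbps.
Audio total: 96 + 520 = 616 kbps = 0.616 Mbps.
Video: 17.610 − 0.616 = 16.994 Mbps.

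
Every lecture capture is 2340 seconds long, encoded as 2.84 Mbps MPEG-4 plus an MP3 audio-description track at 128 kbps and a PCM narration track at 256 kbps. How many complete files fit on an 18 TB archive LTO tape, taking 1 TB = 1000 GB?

Audio total: 128 + 256 = 384 kbps = 0.384 Mbps.
Total bitrate: 3.224 Mbps.
Per item: 3.224 Mbps × 2340 s = 7,544 Mb = 943.0 MB.
Capacity: 18 TB = 144,000,000 Mb; 19087.61 items → 19087 complete.

19087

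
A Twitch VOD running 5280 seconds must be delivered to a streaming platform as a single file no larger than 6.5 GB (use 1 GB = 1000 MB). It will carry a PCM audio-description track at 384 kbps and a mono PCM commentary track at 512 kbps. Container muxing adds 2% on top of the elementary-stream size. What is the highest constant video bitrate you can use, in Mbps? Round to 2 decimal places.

8.76 Mbps

Budget: 6.5 GB = 52000.0 Mb.
Stream payload after overhead: 52000.0 / 1.02 = 50980.4 Mb.
Total bitrate budget: 50980.4 Mb / 5280 s = 9.655 Mbps.
Audio total: 384 + 512 = 896 kbps = 0.896 Mbps.
Video: 9.655 − 0.896 = 8.759 Mbps.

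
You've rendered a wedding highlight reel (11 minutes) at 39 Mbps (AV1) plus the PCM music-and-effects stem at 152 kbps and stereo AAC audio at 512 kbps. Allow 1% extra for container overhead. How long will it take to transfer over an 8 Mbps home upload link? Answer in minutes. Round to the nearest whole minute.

11 min = 660 s
Audio total: 152 + 512 = 664 kbps = 0.664 Mbps.
Total bitrate: 39.664 Mbps.
File: 39.664 Mbps × 660 s = 26178.2 Mb.
With 1% container overhead: ×1.01. → 26440.0 Mb.
At 8 Mbps: 26440.0 / 8 = 3305.0 s ≈ 55.1 minutes.

55 minutes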